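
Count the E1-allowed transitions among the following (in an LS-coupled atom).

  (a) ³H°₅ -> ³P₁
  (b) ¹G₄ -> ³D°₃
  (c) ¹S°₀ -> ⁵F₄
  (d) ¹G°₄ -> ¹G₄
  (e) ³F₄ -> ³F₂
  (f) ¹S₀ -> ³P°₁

1

(a) forbidden (ΔL, ΔJ fail)
(b) forbidden (ΔS, ΔL fail)
(c) forbidden (ΔS, ΔL, ΔJ fail)
(d) allowed
(e) forbidden (parity, ΔJ fail)
(f) forbidden (ΔS fails)
Total allowed: 1 of 6.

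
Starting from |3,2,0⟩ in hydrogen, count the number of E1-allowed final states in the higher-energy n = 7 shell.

E1 requires Δl = ±1, so l_f ∈ {1, 3}; with 0 ≤ l_f ≤ n_f−1 = 6, the allowed l_f values are {1, 3}.
For l_f = 1: m_f ∈ {m_i−1, m_i, m_i+1} ∩ [−1, 1] = {-1, 0, 1} → 3 states.
For l_f = 3: m_f ∈ {m_i−1, m_i, m_i+1} ∩ [−3, 3] = {-1, 0, 1} → 3 states.
Total: 6.

6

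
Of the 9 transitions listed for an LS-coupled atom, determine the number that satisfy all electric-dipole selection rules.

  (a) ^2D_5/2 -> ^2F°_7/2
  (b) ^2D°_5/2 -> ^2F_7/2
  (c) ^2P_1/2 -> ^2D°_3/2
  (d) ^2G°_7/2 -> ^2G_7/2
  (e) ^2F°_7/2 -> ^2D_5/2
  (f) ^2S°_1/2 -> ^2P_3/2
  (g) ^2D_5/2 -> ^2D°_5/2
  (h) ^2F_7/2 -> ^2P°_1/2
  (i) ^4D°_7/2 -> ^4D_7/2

8

(a) allowed
(b) allowed
(c) allowed
(d) allowed
(e) allowed
(f) allowed
(g) allowed
(h) forbidden (ΔL, ΔJ fail)
(i) allowed
Total allowed: 8 of 9.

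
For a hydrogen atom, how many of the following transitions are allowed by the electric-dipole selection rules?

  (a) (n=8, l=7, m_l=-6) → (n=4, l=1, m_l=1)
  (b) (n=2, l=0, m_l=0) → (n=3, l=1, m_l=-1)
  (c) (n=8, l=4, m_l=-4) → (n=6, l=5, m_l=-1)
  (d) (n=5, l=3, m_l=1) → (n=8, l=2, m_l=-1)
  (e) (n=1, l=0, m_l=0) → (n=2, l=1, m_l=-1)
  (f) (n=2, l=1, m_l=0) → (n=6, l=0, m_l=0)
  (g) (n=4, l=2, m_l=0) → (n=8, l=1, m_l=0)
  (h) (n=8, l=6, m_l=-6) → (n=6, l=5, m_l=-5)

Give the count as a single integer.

5

(a) forbidden — Δl = -6 (E1 requires Δl = ±1); Δm_l = +7 (E1 requires Δm_l = 0, ±1)
(b) allowed
(c) forbidden — Δm_l = +3 (E1 requires Δm_l = 0, ±1)
(d) forbidden — Δm_l = -2 (E1 requires Δm_l = 0, ±1)
(e) allowed
(f) allowed
(g) allowed
(h) allowed
Total allowed: 5 of 8.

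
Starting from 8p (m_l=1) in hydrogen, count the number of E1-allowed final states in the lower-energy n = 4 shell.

4

E1 requires Δl = ±1, so l_f ∈ {0, 2}; with 0 ≤ l_f ≤ n_f−1 = 3, the allowed l_f values are {0, 2}.
For l_f = 0: m_f ∈ {m_i−1, m_i, m_i+1} ∩ [−0, 0] = {0} → 1 state.
For l_f = 2: m_f ∈ {m_i−1, m_i, m_i+1} ∩ [−2, 2] = {0, 1, 2} → 3 states.
Total: 4.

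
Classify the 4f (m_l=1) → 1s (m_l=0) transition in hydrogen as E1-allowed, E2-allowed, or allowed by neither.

Δl = 0 − 3 = -3; l_i + l_f = 3.
Δm_l = -1.
E1 (Δl = ±1, |Δm_l| ≤ 1): not satisfied.
E2 (Δl = 0,±2, l_i+l_f ≥ 2, |Δm_l| ≤ 2): not satisfied.

neither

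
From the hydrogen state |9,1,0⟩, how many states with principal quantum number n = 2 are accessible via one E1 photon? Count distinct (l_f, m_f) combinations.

1

E1 requires Δl = ±1, so l_f ∈ {0, 2}; with 0 ≤ l_f ≤ n_f−1 = 1, the allowed l_f values are {0}.
For l_f = 0: m_f ∈ {m_i−1, m_i, m_i+1} ∩ [−0, 0] = {0} → 1 state.
Total: 1.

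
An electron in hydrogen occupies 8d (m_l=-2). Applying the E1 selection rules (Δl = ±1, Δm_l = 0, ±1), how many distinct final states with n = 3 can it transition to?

E1 requires Δl = ±1, so l_f ∈ {1, 3}; with 0 ≤ l_f ≤ n_f−1 = 2, the allowed l_f values are {1}.
For l_f = 1: m_f ∈ {m_i−1, m_i, m_i+1} ∩ [−1, 1] = {-1} → 1 state.
Total: 1.

1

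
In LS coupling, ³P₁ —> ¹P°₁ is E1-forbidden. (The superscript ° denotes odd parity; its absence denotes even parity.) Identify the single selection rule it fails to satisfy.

the ΔS = 0 rule

Initial level: S=1, L=1, J=1, parity even. Final level: S=0, L=1, J=1, parity odd.
Parity must change: even → odd — passes.
ΔS = 0: S: 1 → 0 — fails.
ΔL = 0, ±1 (not L=0↔0): L: 1 → 1, ΔL = +0 — passes.
ΔJ = 0, ±1 (not J=0↔0): J: 1 → 1, ΔJ = +0 — passes.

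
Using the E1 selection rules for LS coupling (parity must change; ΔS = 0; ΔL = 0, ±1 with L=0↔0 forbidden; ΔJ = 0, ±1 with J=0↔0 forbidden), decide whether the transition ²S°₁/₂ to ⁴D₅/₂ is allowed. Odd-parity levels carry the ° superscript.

Reading off the term symbols: S 1/2→3/2, L 0→2, J 1/2→5/2, parity odd→even.
Parity must change: odd → even — ✓.
ΔS = 0: S: 1/2 → 3/2 — ✗.
ΔL = 0, ±1 (not L=0↔0): L: 0 → 2, ΔL = +2 — ✗.
ΔJ = 0, ±1 (not J=0↔0): J: 1/2 → 5/2, ΔJ = +2 — ✗.
Rule(s) violated: ΔS, ΔL, ΔJ.

forbidden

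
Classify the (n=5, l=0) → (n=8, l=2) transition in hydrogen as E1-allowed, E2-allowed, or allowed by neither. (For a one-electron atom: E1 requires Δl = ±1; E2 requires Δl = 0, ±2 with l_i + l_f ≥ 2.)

Δl = 2 − 0 = +2; l_i + l_f = 2.
E1 (Δl = ±1): not satisfied.
E2 (Δl = 0,±2, l_i+l_f ≥ 2): satisfied.

E2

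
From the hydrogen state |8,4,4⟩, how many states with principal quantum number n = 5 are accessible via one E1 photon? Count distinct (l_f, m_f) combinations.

E1 requires Δl = ±1, so l_f ∈ {3, 5}; with 0 ≤ l_f ≤ n_f−1 = 4, the allowed l_f values are {3}.
For l_f = 3: m_f ∈ {m_i−1, m_i, m_i+1} ∩ [−3, 3] = {3} → 1 state.
Total: 1.

1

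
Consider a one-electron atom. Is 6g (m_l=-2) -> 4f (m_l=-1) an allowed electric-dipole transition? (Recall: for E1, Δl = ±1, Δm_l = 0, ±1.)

Δl = 3 − 4 = -1; the E1 rule Δl = ±1 is passes.
Δm_l = -1 − (-2) = +1. E1 requires Δm_l = 0, ±1: passes.
All E1 selection rules are satisfied.

allowed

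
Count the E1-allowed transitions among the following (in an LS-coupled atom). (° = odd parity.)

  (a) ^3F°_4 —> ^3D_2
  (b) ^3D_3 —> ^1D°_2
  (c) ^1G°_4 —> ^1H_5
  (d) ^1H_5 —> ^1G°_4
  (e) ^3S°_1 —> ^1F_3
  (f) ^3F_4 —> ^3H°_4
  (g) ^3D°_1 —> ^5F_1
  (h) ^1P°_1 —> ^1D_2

3

(a) forbidden (ΔJ fails)
(b) forbidden (ΔS fails)
(c) allowed
(d) allowed
(e) forbidden (ΔS, ΔL, ΔJ fail)
(f) forbidden (ΔL fails)
(g) forbidden (ΔS fails)
(h) allowed
Total allowed: 3 of 8.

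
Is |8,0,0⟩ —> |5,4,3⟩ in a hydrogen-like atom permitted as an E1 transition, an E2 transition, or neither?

Δl = 4 − 0 = +4; l_i + l_f = 4.
Δm_l = +3.
E1 (Δl = ±1, |Δm_l| ≤ 1): not satisfied.
E2 (Δl = 0,±2, l_i+l_f ≥ 2, |Δm_l| ≤ 2): not satisfied.

neither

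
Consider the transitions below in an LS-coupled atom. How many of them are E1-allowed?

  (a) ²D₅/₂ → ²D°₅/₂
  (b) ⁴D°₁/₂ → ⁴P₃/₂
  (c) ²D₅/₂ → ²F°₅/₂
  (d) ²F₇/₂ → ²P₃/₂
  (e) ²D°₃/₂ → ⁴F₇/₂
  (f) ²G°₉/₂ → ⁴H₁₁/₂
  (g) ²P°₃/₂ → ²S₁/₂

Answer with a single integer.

(a) allowed
(b) allowed
(c) allowed
(d) forbidden (parity, ΔL, ΔJ fail)
(e) forbidden (ΔS, ΔJ fail)
(f) forbidden (ΔS fails)
(g) allowed
Total allowed: 4 of 7.

4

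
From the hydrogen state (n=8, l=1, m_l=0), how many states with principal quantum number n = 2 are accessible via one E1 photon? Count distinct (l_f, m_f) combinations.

E1 requires Δl = ±1, so l_f ∈ {0, 2}; with 0 ≤ l_f ≤ n_f−1 = 1, the allowed l_f values are {0}.
For l_f = 0: m_f ∈ {m_i−1, m_i, m_i+1} ∩ [−0, 0] = {0} → 1 state.
Total: 1.

1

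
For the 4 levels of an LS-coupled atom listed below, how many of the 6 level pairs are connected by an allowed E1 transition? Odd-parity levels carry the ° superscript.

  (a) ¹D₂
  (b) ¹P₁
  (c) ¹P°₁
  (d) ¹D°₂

4

(a)–(b): forbidden (parity).
(a)–(c): allowed.
(a)–(d): allowed.
(b)–(c): allowed.
(b)–(d): allowed.
(c)–(d): forbidden (parity).
Allowed pairs: 4 of 6.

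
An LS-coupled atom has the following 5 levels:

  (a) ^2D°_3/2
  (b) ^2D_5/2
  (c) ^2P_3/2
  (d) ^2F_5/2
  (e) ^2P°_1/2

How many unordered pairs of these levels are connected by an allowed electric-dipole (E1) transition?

(a)–(b): allowed.
(a)–(c): allowed.
(a)–(d): allowed.
(a)–(e): forbidden (parity).
(b)–(c): forbidden (parity).
(b)–(d): forbidden (parity).
(b)–(e): forbidden (ΔJ).
(c)–(d): forbidden (parity, ΔL).
(c)–(e): allowed.
(d)–(e): forbidden (ΔL, ΔJ).
Allowed pairs: 4 of 10.

4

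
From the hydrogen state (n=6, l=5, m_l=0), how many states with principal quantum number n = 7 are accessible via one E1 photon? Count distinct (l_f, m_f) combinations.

E1 requires Δl = ±1, so l_f ∈ {4, 6}; with 0 ≤ l_f ≤ n_f−1 = 6, the allowed l_f values are {4, 6}.
For l_f = 4: m_f ∈ {m_i−1, m_i, m_i+1} ∩ [−4, 4] = {-1, 0, 1} → 3 states.
For l_f = 6: m_f ∈ {m_i−1, m_i, m_i+1} ∩ [−6, 6] = {-1, 0, 1} → 3 states.
Total: 6.

6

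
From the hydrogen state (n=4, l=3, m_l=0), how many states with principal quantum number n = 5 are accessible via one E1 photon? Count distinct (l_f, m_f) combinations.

6

E1 requires Δl = ±1, so l_f ∈ {2, 4}; with 0 ≤ l_f ≤ n_f−1 = 4, the allowed l_f values are {2, 4}.
For l_f = 2: m_f ∈ {m_i−1, m_i, m_i+1} ∩ [−2, 2] = {-1, 0, 1} → 3 states.
For l_f = 4: m_f ∈ {m_i−1, m_i, m_i+1} ∩ [−4, 4] = {-1, 0, 1} → 3 states.
Total: 6.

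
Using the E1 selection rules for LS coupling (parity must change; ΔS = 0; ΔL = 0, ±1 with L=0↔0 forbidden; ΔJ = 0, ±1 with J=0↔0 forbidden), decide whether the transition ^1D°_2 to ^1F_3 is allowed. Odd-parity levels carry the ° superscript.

allowed

Reading off the term symbols: S 0→0, L 2→3, J 2→3, parity odd→even.
ΔJ = 0, ±1 (not J=0↔0): J: 2 → 3, ΔJ = +1 — passes.
ΔL = 0, ±1 (not L=0↔0): L: 2 → 3, ΔL = +1 — passes.
Parity must change: odd → even — passes.
ΔS = 0: S: 0 → 0 — passes.
All four E1 rules are satisfied.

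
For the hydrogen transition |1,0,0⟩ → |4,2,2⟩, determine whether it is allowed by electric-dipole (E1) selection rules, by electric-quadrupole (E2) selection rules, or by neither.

E2

Δl = 2 − 0 = +2; l_i + l_f = 2.
Δm_l = +2.
E1 (Δl = ±1, |Δm_l| ≤ 1): not satisfied.
E2 (Δl = 0,±2, l_i+l_f ≥ 2, |Δm_l| ≤ 2): satisfied.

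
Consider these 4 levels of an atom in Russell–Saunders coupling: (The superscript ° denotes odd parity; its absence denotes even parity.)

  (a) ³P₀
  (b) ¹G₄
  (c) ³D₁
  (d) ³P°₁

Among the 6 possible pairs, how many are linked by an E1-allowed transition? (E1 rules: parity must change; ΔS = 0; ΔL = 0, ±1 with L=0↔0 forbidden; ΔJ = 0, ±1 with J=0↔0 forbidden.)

(a)–(b): forbidden (parity, ΔS, ΔL, ΔJ).
(a)–(c): forbidden (parity).
(a)–(d): allowed.
(b)–(c): forbidden (parity, ΔS, ΔL, ΔJ).
(b)–(d): forbidden (ΔS, ΔL, ΔJ).
(c)–(d): allowed.
Allowed pairs: 2 of 6.

2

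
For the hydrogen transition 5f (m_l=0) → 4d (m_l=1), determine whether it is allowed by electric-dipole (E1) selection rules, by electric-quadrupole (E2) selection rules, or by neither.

E1

Δl = 2 − 3 = -1; l_i + l_f = 5.
Δm_l = +1.
E1 (Δl = ±1, |Δm_l| ≤ 1): satisfied.
E2 (Δl = 0,±2, l_i+l_f ≥ 2, |Δm_l| ≤ 2): not satisfied.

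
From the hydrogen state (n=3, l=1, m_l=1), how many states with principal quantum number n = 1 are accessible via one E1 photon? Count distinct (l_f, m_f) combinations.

1

E1 requires Δl = ±1, so l_f ∈ {0, 2}; with 0 ≤ l_f ≤ n_f−1 = 0, the allowed l_f values are {0}.
For l_f = 0: m_f ∈ {m_i−1, m_i, m_i+1} ∩ [−0, 0] = {0} → 1 state.
Total: 1.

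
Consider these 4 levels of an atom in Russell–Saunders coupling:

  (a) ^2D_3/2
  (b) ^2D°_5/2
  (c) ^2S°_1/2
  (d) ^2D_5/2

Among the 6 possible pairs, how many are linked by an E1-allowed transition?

2

(a)–(b): allowed.
(a)–(c): forbidden (ΔL).
(a)–(d): forbidden (parity).
(b)–(c): forbidden (parity, ΔL, ΔJ).
(b)–(d): allowed.
(c)–(d): forbidden (ΔL, ΔJ).
Allowed pairs: 2 of 6.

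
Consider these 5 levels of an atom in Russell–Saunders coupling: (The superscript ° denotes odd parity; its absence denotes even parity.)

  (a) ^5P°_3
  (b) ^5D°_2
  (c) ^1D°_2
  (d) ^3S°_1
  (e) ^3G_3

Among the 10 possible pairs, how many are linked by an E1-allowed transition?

0

(a)–(b): forbidden (parity).
(a)–(c): forbidden (parity, ΔS).
(a)–(d): forbidden (parity, ΔS, ΔJ).
(a)–(e): forbidden (ΔS, ΔL).
(b)–(c): forbidden (parity, ΔS).
(b)–(d): forbidden (parity, ΔS, ΔL).
(b)–(e): forbidden (ΔS, ΔL).
(c)–(d): forbidden (parity, ΔS, ΔL).
(c)–(e): forbidden (ΔS, ΔL).
(d)–(e): forbidden (ΔL, ΔJ).
Allowed pairs: 0 of 10.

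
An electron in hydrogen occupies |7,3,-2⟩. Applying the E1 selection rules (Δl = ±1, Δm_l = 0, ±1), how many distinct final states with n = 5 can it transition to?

E1 requires Δl = ±1, so l_f ∈ {2, 4}; with 0 ≤ l_f ≤ n_f−1 = 4, the allowed l_f values are {2, 4}.
For l_f = 2: m_f ∈ {m_i−1, m_i, m_i+1} ∩ [−2, 2] = {-2, -1} → 2 states.
For l_f = 4: m_f ∈ {m_i−1, m_i, m_i+1} ∩ [−4, 4] = {-3, -2, -1} → 3 states.
Total: 5.

5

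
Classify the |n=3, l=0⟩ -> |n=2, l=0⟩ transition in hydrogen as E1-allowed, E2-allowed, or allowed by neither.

neither

Δl = 0 − 0 = +0; l_i + l_f = 0.
E1 (Δl = ±1): not satisfied.
E2 (Δl = 0,±2, l_i+l_f ≥ 2): not satisfied.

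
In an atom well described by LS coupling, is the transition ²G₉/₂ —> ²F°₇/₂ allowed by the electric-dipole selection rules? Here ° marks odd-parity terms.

Reading off the term symbols: S 1/2→1/2, L 4→3, J 9/2→7/2, parity even→odd.
Parity must change: even → odd — satisfied.
ΔS = 0: S: 1/2 → 1/2 — satisfied.
ΔL = 0, ±1 (not L=0↔0): L: 4 → 3, ΔL = -1 — satisfied.
ΔJ = 0, ±1 (not J=0↔0): J: 9/2 → 7/2, ΔJ = -1 — satisfied.
All four E1 rules are satisfied.

allowed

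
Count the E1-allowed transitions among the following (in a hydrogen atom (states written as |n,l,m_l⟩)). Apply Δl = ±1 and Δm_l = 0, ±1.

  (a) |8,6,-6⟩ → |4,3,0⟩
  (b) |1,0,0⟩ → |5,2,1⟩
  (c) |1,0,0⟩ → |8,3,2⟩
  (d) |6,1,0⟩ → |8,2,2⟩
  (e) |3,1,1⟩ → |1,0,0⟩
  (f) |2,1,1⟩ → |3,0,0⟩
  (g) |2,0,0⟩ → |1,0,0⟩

2

(a) forbidden — Δl = -3 (E1 requires Δl = ±1); Δm_l = +6 (E1 requires Δm_l = 0, ±1)
(b) forbidden — Δl = +2 (E1 requires Δl = ±1)
(c) forbidden — Δl = +3 (E1 requires Δl = ±1); Δm_l = +2 (E1 requires Δm_l = 0, ±1)
(d) forbidden — Δm_l = +2 (E1 requires Δm_l = 0, ±1)
(e) allowed
(f) allowed
(g) forbidden — Δl = +0 (E1 requires Δl = ±1)
Total allowed: 2 of 7.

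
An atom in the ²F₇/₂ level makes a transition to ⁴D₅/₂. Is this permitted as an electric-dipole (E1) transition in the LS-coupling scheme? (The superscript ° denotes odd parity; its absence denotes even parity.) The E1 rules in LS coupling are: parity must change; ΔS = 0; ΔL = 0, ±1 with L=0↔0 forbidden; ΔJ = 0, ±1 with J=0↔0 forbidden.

forbidden

Initial level: S=1/2, L=3, J=7/2, parity even. Final level: S=3/2, L=2, J=5/2, parity even.
Parity must change: even → even — violated.
ΔJ = 0, ±1 (not J=0↔0): J: 7/2 → 5/2, ΔJ = -1 — satisfied.
ΔL = 0, ±1 (not L=0↔0): L: 3 → 2, ΔL = -1 — satisfied.
ΔS = 0: S: 1/2 → 3/2 — violated.
Rule(s) violated: parity, ΔS.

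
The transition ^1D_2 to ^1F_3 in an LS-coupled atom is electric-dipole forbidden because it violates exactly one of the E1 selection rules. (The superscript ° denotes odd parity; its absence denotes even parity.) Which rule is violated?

parity

Initial level: S=0, L=2, J=2, parity even. Final level: S=0, L=3, J=3, parity even.
ΔL = 0, ±1 (not L=0↔0): L: 2 → 3, ΔL = +1 — satisfied.
ΔJ = 0, ±1 (not J=0↔0): J: 2 → 3, ΔJ = +1 — satisfied.
ΔS = 0: S: 0 → 0 — satisfied.
Parity must change: even → even — violated.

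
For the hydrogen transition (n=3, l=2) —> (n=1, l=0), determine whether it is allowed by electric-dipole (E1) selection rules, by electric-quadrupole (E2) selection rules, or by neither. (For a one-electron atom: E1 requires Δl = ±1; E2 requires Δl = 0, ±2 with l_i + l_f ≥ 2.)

Δl = 0 − 2 = -2; l_i + l_f = 2.
E1 (Δl = ±1): not satisfied.
E2 (Δl = 0,±2, l_i+l_f ≥ 2): satisfied.

E2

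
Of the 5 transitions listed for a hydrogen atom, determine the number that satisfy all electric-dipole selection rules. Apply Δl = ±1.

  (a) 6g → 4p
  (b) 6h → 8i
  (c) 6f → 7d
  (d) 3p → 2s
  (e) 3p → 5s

4

(a) forbidden — Δl = -3 (E1 requires Δl = ±1)
(b) allowed
(c) allowed
(d) allowed
(e) allowed
Total allowed: 4 of 5.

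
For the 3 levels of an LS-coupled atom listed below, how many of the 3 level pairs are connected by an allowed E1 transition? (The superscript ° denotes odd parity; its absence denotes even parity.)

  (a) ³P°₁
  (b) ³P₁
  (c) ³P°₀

2

(a)–(b): allowed.
(a)–(c): forbidden (parity).
(b)–(c): allowed.
Allowed pairs: 2 of 3.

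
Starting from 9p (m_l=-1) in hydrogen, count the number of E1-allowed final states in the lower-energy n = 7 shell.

E1 requires Δl = ±1, so l_f ∈ {0, 2}; with 0 ≤ l_f ≤ n_f−1 = 6, the allowed l_f values are {0, 2}.
For l_f = 0: m_f ∈ {m_i−1, m_i, m_i+1} ∩ [−0, 0] = {0} → 1 state.
For l_f = 2: m_f ∈ {m_i−1, m_i, m_i+1} ∩ [−2, 2] = {-2, -1, 0} → 3 states.
Total: 4.

4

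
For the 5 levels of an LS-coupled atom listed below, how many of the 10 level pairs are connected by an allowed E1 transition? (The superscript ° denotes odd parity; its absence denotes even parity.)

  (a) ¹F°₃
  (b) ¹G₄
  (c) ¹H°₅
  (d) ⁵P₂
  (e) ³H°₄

(a)–(b): allowed.
(a)–(c): forbidden (parity, ΔL, ΔJ).
(a)–(d): forbidden (ΔS, ΔL).
(a)–(e): forbidden (parity, ΔS, ΔL).
(b)–(c): allowed.
(b)–(d): forbidden (parity, ΔS, ΔL, ΔJ).
(b)–(e): forbidden (ΔS).
(c)–(d): forbidden (ΔS, ΔL, ΔJ).
(c)–(e): forbidden (parity, ΔS).
(d)–(e): forbidden (ΔS, ΔL, ΔJ).
Allowed pairs: 2 of 10.

2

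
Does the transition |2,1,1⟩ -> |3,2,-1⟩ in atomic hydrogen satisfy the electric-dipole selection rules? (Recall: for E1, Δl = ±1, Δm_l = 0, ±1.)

forbidden

Initial l = 1, final l = 2, so Δl = +1. E1 requires Δl = ±1: ok.
m_l: 1 → -1 (Δm_l = -2). |Δm_l| ≤ 1 fails.
The transition is electric-dipole forbidden.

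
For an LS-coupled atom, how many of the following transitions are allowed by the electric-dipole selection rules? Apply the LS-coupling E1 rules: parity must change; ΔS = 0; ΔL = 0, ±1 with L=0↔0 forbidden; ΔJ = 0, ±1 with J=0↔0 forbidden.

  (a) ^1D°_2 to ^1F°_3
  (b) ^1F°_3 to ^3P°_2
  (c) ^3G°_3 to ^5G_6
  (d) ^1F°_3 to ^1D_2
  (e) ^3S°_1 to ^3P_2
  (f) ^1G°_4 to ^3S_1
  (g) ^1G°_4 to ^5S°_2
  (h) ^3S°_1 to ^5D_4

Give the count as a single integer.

(a) forbidden (parity fails)
(b) forbidden (parity, ΔS, ΔL fail)
(c) forbidden (ΔS, ΔJ fail)
(d) allowed
(e) allowed
(f) forbidden (ΔS, ΔL, ΔJ fail)
(g) forbidden (parity, ΔS, ΔL, ΔJ fail)
(h) forbidden (ΔS, ΔL, ΔJ fail)
Total allowed: 2 of 8.

2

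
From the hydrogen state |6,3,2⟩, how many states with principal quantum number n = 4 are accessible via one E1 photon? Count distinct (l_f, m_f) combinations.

E1 requires Δl = ±1, so l_f ∈ {2, 4}; with 0 ≤ l_f ≤ n_f−1 = 3, the allowed l_f values are {2}.
For l_f = 2: m_f ∈ {m_i−1, m_i, m_i+1} ∩ [−2, 2] = {1, 2} → 2 states.
Total: 2.

2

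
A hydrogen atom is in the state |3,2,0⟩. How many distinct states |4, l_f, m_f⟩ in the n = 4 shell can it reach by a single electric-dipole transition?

6

E1 requires Δl = ±1, so l_f ∈ {1, 3}; with 0 ≤ l_f ≤ n_f−1 = 3, the allowed l_f values are {1, 3}.
For l_f = 1: m_f ∈ {m_i−1, m_i, m_i+1} ∩ [−1, 1] = {-1, 0, 1} → 3 states.
For l_f = 3: m_f ∈ {m_i−1, m_i, m_i+1} ∩ [−3, 3] = {-1, 0, 1} → 3 states.
Total: 6.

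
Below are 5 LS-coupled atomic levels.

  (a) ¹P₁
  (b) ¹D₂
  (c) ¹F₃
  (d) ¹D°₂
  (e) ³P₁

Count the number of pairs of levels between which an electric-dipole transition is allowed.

(a)–(b): forbidden (parity).
(a)–(c): forbidden (parity, ΔL, ΔJ).
(a)–(d): allowed.
(a)–(e): forbidden (parity, ΔS).
(b)–(c): forbidden (parity).
(b)–(d): allowed.
(b)–(e): forbidden (parity, ΔS).
(c)–(d): allowed.
(c)–(e): forbidden (parity, ΔS, ΔL, ΔJ).
(d)–(e): forbidden (ΔS).
Allowed pairs: 3 of 10.

3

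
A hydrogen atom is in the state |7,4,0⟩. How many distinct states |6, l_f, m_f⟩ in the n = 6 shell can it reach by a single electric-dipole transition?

E1 requires Δl = ±1, so l_f ∈ {3, 5}; with 0 ≤ l_f ≤ n_f−1 = 5, the allowed l_f values are {3, 5}.
For l_f = 3: m_f ∈ {m_i−1, m_i, m_i+1} ∩ [−3, 3] = {-1, 0, 1} → 3 states.
For l_f = 5: m_f ∈ {m_i−1, m_i, m_i+1} ∩ [−5, 5] = {-1, 0, 1} → 3 states.
Total: 6.

6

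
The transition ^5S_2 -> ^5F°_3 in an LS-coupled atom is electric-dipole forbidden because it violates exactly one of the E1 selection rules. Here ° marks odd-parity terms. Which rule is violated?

Parity must change: even → odd — ✓.
ΔS = 0: S: 2 → 2 — ✓.
ΔL = 0, ±1 (not L=0↔0): L: 0 → 3, ΔL = +3 — ✗.
ΔJ = 0, ±1 (not J=0↔0): J: 2 → 3, ΔJ = +1 — ✓.

the ΔL = 0, ±1 rule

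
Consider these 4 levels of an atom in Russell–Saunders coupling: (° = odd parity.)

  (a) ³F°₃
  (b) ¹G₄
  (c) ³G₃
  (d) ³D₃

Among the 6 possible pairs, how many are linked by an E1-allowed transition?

(a)–(b): forbidden (ΔS).
(a)–(c): allowed.
(a)–(d): allowed.
(b)–(c): forbidden (parity, ΔS).
(b)–(d): forbidden (parity, ΔS, ΔL).
(c)–(d): forbidden (parity, ΔL).
Allowed pairs: 2 of 6.

2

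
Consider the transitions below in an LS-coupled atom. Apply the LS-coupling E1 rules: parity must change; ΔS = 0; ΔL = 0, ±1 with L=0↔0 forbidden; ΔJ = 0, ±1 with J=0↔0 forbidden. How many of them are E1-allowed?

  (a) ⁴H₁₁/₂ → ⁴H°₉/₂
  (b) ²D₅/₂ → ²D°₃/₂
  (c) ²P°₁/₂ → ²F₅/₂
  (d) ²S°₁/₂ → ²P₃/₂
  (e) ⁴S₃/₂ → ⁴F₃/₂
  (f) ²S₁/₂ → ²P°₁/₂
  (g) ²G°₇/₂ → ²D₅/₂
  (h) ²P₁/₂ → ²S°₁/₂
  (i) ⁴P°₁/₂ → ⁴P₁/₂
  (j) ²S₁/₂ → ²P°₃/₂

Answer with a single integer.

7

(a) allowed
(b) allowed
(c) forbidden (ΔL, ΔJ fail)
(d) allowed
(e) forbidden (parity, ΔL fail)
(f) allowed
(g) forbidden (ΔL fails)
(h) allowed
(i) allowed
(j) allowed
Total allowed: 7 of 10.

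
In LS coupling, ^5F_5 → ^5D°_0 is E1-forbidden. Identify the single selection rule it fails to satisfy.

the ΔJ = 0, ±1 rule

Initial level: S=2, L=3, J=5, parity even. Final level: S=2, L=2, J=0, parity odd.
Parity must change: even → odd — ✓.
ΔS = 0: S: 2 → 2 — ✓.
ΔL = 0, ±1 (not L=0↔0): L: 3 → 2, ΔL = -1 — ✓.
ΔJ = 0, ±1 (not J=0↔0): J: 5 → 0, ΔJ = -5 — ✗.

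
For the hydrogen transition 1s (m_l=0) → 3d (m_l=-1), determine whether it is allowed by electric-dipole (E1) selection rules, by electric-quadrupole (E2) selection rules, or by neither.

E2

Δl = 2 − 0 = +2; l_i + l_f = 2.
Δm_l = -1.
E1 (Δl = ±1, |Δm_l| ≤ 1): not satisfied.
E2 (Δl = 0,±2, l_i+l_f ≥ 2, |Δm_l| ≤ 2): satisfied.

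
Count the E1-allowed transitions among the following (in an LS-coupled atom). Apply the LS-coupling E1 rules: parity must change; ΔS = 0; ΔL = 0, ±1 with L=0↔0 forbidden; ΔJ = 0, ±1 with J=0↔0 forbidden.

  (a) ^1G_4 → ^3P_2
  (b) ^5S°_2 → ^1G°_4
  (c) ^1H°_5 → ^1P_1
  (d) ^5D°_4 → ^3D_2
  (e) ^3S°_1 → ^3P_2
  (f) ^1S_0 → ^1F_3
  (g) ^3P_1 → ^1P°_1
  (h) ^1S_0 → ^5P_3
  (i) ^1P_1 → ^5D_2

(a) forbidden (parity, ΔS, ΔL, ΔJ fail)
(b) forbidden (parity, ΔS, ΔL, ΔJ fail)
(c) forbidden (ΔL, ΔJ fail)
(d) forbidden (ΔS, ΔJ fail)
(e) allowed
(f) forbidden (parity, ΔL, ΔJ fail)
(g) forbidden (ΔS fails)
(h) forbidden (parity, ΔS, ΔJ fail)
(i) forbidden (parity, ΔS fail)
Total allowed: 1 of 9.

1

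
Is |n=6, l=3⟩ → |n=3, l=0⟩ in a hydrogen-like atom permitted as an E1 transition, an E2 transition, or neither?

neither

Δl = 0 − 3 = -3; l_i + l_f = 3.
E1 (Δl = ±1): not satisfied.
E2 (Δl = 0,±2, l_i+l_f ≥ 2): not satisfied.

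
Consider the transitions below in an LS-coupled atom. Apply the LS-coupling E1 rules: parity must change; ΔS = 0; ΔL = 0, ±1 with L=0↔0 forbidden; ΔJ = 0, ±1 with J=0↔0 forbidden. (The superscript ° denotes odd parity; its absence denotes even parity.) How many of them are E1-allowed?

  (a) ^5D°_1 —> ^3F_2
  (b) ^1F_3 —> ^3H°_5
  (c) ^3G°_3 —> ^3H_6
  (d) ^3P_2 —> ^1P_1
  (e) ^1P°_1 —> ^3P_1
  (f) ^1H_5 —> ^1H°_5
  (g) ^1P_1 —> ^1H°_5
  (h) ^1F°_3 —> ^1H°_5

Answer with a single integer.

(a) forbidden (ΔS fails)
(b) forbidden (ΔS, ΔL, ΔJ fail)
(c) forbidden (ΔJ fails)
(d) forbidden (parity, ΔS fail)
(e) forbidden (ΔS fails)
(f) allowed
(g) forbidden (ΔL, ΔJ fail)
(h) forbidden (parity, ΔL, ΔJ fail)
Total allowed: 1 of 8.

1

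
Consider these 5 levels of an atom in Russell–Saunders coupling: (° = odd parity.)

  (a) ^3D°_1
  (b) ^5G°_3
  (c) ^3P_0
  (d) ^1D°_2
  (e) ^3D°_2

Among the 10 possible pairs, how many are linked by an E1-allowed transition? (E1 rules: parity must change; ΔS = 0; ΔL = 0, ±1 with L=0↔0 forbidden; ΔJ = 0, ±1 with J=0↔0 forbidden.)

1

(a)–(b): forbidden (parity, ΔS, ΔL, ΔJ).
(a)–(c): allowed.
(a)–(d): forbidden (parity, ΔS).
(a)–(e): forbidden (parity).
(b)–(c): forbidden (ΔS, ΔL, ΔJ).
(b)–(d): forbidden (parity, ΔS, ΔL).
(b)–(e): forbidden (parity, ΔS, ΔL).
(c)–(d): forbidden (ΔS, ΔJ).
(c)–(e): forbidden (ΔJ).
(d)–(e): forbidden (parity, ΔS).
Allowed pairs: 1 of 10.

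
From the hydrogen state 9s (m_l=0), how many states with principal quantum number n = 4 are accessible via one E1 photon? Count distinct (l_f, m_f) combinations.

E1 requires Δl = ±1, so l_f ∈ {-1, 1}; with 0 ≤ l_f ≤ n_f−1 = 3, the allowed l_f values are {1}.
For l_f = 1: m_f ∈ {m_i−1, m_i, m_i+1} ∩ [−1, 1] = {-1, 0, 1} → 3 states.
Total: 3.

3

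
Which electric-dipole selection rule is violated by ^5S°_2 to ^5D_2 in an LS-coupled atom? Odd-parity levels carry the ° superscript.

Parity must change: odd → even — ✓.
ΔS = 0: S: 2 → 2 — ✓.
ΔJ = 0, ±1 (not J=0↔0): J: 2 → 2, ΔJ = +0 — ✓.
ΔL = 0, ±1 (not L=0↔0): L: 0 → 2, ΔL = +2 — ✗.

the ΔL = 0, ±1 rule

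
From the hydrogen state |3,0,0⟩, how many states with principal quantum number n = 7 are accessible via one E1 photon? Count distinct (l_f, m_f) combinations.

3

E1 requires Δl = ±1, so l_f ∈ {-1, 1}; with 0 ≤ l_f ≤ n_f−1 = 6, the allowed l_f values are {1}.
For l_f = 1: m_f ∈ {m_i−1, m_i, m_i+1} ∩ [−1, 1] = {-1, 0, 1} → 3 states.
Total: 3.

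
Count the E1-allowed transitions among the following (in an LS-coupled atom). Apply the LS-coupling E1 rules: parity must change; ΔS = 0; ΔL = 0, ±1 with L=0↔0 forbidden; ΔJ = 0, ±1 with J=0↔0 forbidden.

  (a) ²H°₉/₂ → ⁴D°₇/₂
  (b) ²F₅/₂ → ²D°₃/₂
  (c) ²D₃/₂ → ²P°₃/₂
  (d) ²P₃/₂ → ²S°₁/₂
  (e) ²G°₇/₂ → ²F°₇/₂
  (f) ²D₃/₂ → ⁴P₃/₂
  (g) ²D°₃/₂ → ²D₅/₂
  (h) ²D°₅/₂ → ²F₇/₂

(a) forbidden (parity, ΔS, ΔL fail)
(b) allowed
(c) allowed
(d) allowed
(e) forbidden (parity fails)
(f) forbidden (parity, ΔS fail)
(g) allowed
(h) allowed
Total allowed: 5 of 8.

5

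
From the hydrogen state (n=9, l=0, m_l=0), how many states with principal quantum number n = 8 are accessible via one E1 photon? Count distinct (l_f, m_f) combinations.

E1 requires Δl = ±1, so l_f ∈ {-1, 1}; with 0 ≤ l_f ≤ n_f−1 = 7, the allowed l_f values are {1}.
For l_f = 1: m_f ∈ {m_i−1, m_i, m_i+1} ∩ [−1, 1] = {-1, 0, 1} → 3 states.
Total: 3.

3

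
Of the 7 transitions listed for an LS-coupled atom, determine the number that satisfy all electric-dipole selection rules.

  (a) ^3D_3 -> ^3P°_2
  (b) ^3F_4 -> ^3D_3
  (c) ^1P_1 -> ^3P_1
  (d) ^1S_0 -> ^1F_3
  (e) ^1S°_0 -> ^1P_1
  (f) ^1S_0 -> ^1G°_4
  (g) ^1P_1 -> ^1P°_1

(a) allowed
(b) forbidden (parity fails)
(c) forbidden (parity, ΔS fail)
(d) forbidden (parity, ΔL, ΔJ fail)
(e) allowed
(f) forbidden (ΔL, ΔJ fail)
(g) allowed
Total allowed: 3 of 7.

3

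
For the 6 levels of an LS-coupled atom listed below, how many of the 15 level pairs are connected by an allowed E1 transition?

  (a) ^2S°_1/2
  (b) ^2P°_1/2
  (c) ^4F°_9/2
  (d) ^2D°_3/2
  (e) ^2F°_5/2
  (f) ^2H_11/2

(a)–(b): forbidden (parity).
(a)–(c): forbidden (parity, ΔS, ΔL, ΔJ).
(a)–(d): forbidden (parity, ΔL).
(a)–(e): forbidden (parity, ΔL, ΔJ).
(a)–(f): forbidden (ΔL, ΔJ).
(b)–(c): forbidden (parity, ΔS, ΔL, ΔJ).
(b)–(d): forbidden (parity).
(b)–(e): forbidden (parity, ΔL, ΔJ).
(b)–(f): forbidden (ΔL, ΔJ).
(c)–(d): forbidden (parity, ΔS, ΔJ).
(c)–(e): forbidden (parity, ΔS, ΔJ).
(c)–(f): forbidden (ΔS, ΔL).
(d)–(e): forbidden (parity).
(d)–(f): forbidden (ΔL, ΔJ).
(e)–(f): forbidden (ΔL, ΔJ).
Allowed pairs: 0 of 15.

0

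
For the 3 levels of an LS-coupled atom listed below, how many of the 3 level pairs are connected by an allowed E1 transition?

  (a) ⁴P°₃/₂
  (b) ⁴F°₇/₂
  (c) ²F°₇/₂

0

(a)–(b): forbidden (parity, ΔL, ΔJ).
(a)–(c): forbidden (parity, ΔS, ΔL, ΔJ).
(b)–(c): forbidden (parity, ΔS).
Allowed pairs: 0 of 3.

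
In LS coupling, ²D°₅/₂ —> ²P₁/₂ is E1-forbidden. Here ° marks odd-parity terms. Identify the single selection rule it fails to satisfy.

the ΔJ = 0, ±1 rule

Parity must change: odd → even — satisfied.
ΔS = 0: S: 1/2 → 1/2 — satisfied.
ΔL = 0, ±1 (not L=0↔0): L: 2 → 1, ΔL = -1 — satisfied.
ΔJ = 0, ±1 (not J=0↔0): J: 5/2 → 1/2, ΔJ = -2 — violated.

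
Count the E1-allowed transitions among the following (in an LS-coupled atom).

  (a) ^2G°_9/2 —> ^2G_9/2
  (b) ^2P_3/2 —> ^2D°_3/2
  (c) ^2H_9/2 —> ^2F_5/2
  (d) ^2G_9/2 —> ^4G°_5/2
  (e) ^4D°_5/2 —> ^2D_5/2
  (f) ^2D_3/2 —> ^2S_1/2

(a) allowed
(b) allowed
(c) forbidden (parity, ΔL, ΔJ fail)
(d) forbidden (ΔS, ΔJ fail)
(e) forbidden (ΔS fails)
(f) forbidden (parity, ΔL fail)
Total allowed: 2 of 6.

2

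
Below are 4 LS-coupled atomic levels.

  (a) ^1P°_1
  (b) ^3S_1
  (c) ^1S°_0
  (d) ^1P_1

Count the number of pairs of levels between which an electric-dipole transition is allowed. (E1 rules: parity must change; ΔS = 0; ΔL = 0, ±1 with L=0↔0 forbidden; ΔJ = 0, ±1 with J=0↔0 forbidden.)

(a)–(b): forbidden (ΔS).
(a)–(c): forbidden (parity).
(a)–(d): allowed.
(b)–(c): forbidden (ΔS, ΔL).
(b)–(d): forbidden (parity, ΔS).
(c)–(d): allowed.
Allowed pairs: 2 of 6.

2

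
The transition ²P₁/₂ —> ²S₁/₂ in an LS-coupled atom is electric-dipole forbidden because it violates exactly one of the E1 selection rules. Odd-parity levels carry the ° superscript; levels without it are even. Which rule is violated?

parity

Parity must change: even → even — fails.
ΔS = 0: S: 1/2 → 1/2 — passes.
ΔL = 0, ±1 (not L=0↔0): L: 1 → 0, ΔL = -1 — passes.
ΔJ = 0, ±1 (not J=0↔0): J: 1/2 → 1/2, ΔJ = +0 — passes.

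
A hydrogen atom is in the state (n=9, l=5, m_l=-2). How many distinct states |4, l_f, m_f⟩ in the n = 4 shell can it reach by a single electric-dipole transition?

0

E1 requires l_f ∈ {4, 6}, but neither lies in [0, 3], so no final state is reachable.
Total: 0.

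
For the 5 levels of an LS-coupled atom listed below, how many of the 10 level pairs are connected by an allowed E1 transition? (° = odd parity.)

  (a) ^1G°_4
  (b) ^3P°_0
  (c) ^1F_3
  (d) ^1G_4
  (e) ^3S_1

(a)–(b): forbidden (parity, ΔS, ΔL, ΔJ).
(a)–(c): allowed.
(a)–(d): allowed.
(a)–(e): forbidden (ΔS, ΔL, ΔJ).
(b)–(c): forbidden (ΔS, ΔL, ΔJ).
(b)–(d): forbidden (ΔS, ΔL, ΔJ).
(b)–(e): allowed.
(c)–(d): forbidden (parity).
(c)–(e): forbidden (parity, ΔS, ΔL, ΔJ).
(d)–(e): forbidden (parity, ΔS, ΔL, ΔJ).
Allowed pairs: 3 of 10.

3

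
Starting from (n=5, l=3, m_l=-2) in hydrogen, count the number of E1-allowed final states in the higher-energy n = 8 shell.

5

E1 requires Δl = ±1, so l_f ∈ {2, 4}; with 0 ≤ l_f ≤ n_f−1 = 7, the allowed l_f values are {2, 4}.
For l_f = 2: m_f ∈ {m_i−1, m_i, m_i+1} ∩ [−2, 2] = {-2, -1} → 2 states.
For l_f = 4: m_f ∈ {m_i−1, m_i, m_i+1} ∩ [−4, 4] = {-3, -2, -1} → 3 states.
Total: 5.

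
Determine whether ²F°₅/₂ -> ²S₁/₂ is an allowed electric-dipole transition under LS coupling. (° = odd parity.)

Parity must change: odd → even — ✓.
ΔS = 0: S: 1/2 → 1/2 — ✓.
ΔL = 0, ±1 (not L=0↔0): L: 3 → 0, ΔL = -3 — ✗.
ΔJ = 0, ±1 (not J=0↔0): J: 5/2 → 1/2, ΔJ = -2 — ✗.
Rule(s) violated: ΔL, ΔJ.

forbidden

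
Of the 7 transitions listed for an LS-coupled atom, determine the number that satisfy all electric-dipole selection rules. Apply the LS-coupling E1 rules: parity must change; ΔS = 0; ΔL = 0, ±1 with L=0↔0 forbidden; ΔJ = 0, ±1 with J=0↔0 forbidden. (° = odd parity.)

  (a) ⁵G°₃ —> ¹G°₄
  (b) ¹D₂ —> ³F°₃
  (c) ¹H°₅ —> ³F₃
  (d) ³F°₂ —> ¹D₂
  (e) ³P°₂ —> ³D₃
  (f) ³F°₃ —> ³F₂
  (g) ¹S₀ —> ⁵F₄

2

(a) forbidden (parity, ΔS fail)
(b) forbidden (ΔS fails)
(c) forbidden (ΔS, ΔL, ΔJ fail)
(d) forbidden (ΔS fails)
(e) allowed
(f) allowed
(g) forbidden (parity, ΔS, ΔL, ΔJ fail)
Total allowed: 2 of 7.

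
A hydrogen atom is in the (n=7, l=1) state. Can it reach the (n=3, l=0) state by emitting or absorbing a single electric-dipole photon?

Initial l = 1, final l = 0, so Δl = -1. E1 requires Δl = ±1: satisfied.
All E1 selection rules are satisfied.

allowed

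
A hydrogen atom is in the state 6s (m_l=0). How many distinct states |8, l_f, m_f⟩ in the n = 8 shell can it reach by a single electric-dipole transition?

E1 requires Δl = ±1, so l_f ∈ {-1, 1}; with 0 ≤ l_f ≤ n_f−1 = 7, the allowed l_f values are {1}.
For l_f = 1: m_f ∈ {m_i−1, m_i, m_i+1} ∩ [−1, 1] = {-1, 0, 1} → 3 states.
Total: 3.

3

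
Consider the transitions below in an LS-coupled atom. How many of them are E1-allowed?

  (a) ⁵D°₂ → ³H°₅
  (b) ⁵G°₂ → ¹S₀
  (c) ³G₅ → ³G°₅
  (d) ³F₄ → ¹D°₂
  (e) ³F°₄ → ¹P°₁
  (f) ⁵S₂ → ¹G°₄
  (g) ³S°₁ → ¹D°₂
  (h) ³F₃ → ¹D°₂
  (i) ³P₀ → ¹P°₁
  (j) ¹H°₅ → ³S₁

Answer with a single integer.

(a) forbidden (parity, ΔS, ΔL, ΔJ fail)
(b) forbidden (ΔS, ΔL, ΔJ fail)
(c) allowed
(d) forbidden (ΔS, ΔJ fail)
(e) forbidden (parity, ΔS, ΔL, ΔJ fail)
(f) forbidden (ΔS, ΔL, ΔJ fail)
(g) forbidden (parity, ΔS, ΔL fail)
(h) forbidden (ΔS fails)
(i) forbidden (ΔS fails)
(j) forbidden (ΔS, ΔL, ΔJ fail)
Total allowed: 1 of 10.

1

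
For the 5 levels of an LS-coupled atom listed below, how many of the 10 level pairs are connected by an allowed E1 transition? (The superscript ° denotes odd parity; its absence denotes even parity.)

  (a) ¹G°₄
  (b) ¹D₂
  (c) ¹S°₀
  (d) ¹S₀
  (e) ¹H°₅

(a)–(b): forbidden (ΔL, ΔJ).
(a)–(c): forbidden (parity, ΔL, ΔJ).
(a)–(d): forbidden (ΔL, ΔJ).
(a)–(e): forbidden (parity).
(b)–(c): forbidden (ΔL, ΔJ).
(b)–(d): forbidden (parity, ΔL, ΔJ).
(b)–(e): forbidden (ΔL, ΔJ).
(c)–(d): forbidden (ΔL, ΔJ).
(c)–(e): forbidden (parity, ΔL, ΔJ).
(d)–(e): forbidden (ΔL, ΔJ).
Allowed pairs: 0 of 10.

0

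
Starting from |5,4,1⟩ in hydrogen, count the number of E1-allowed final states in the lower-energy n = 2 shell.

0

E1 requires l_f ∈ {3, 5}, but neither lies in [0, 1], so no final state is reachable.
Total: 0.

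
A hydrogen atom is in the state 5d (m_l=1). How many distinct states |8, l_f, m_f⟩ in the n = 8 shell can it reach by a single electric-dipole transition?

E1 requires Δl = ±1, so l_f ∈ {1, 3}; with 0 ≤ l_f ≤ n_f−1 = 7, the allowed l_f values are {1, 3}.
For l_f = 1: m_f ∈ {m_i−1, m_i, m_i+1} ∩ [−1, 1] = {0, 1} → 2 states.
For l_f = 3: m_f ∈ {m_i−1, m_i, m_i+1} ∩ [−3, 3] = {0, 1, 2} → 3 states.
Total: 5.

5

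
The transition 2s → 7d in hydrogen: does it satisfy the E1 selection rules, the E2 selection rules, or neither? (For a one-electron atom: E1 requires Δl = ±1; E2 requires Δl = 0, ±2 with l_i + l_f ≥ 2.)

E2

Δl = 2 − 0 = +2; l_i + l_f = 2.
E1 (Δl = ±1): not satisfied.
E2 (Δl = 0,±2, l_i+l_f ≥ 2): satisfied.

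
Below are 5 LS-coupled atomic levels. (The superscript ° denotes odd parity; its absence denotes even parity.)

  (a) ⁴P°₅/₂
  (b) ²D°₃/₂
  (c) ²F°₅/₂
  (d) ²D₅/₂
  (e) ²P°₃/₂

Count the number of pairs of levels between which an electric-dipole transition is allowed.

(a)–(b): forbidden (parity, ΔS).
(a)–(c): forbidden (parity, ΔS, ΔL).
(a)–(d): forbidden (ΔS).
(a)–(e): forbidden (parity, ΔS).
(b)–(c): forbidden (parity).
(b)–(d): allowed.
(b)–(e): forbidden (parity).
(c)–(d): allowed.
(c)–(e): forbidden (parity, ΔL).
(d)–(e): allowed.
Allowed pairs: 3 of 10.

3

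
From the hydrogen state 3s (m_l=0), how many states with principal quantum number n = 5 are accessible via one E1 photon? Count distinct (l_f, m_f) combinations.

E1 requires Δl = ±1, so l_f ∈ {-1, 1}; with 0 ≤ l_f ≤ n_f−1 = 4, the allowed l_f values are {1}.
For l_f = 1: m_f ∈ {m_i−1, m_i, m_i+1} ∩ [−1, 1] = {-1, 0, 1} → 3 states.
Total: 3.

3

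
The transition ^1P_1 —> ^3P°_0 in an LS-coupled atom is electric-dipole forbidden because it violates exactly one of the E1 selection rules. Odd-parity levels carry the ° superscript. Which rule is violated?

Reading off the term symbols: S 0→1, L 1→1, J 1→0, parity even→odd.
Parity must change: even → odd — ok.
ΔS = 0: S: 0 → 1 — fails.
ΔL = 0, ±1 (not L=0↔0): L: 1 → 1, ΔL = +0 — ok.
ΔJ = 0, ±1 (not J=0↔0): J: 1 → 0, ΔJ = -1 — ok.

the ΔS = 0 rule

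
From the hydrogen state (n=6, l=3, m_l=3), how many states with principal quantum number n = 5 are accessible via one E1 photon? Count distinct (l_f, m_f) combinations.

E1 requires Δl = ±1, so l_f ∈ {2, 4}; with 0 ≤ l_f ≤ n_f−1 = 4, the allowed l_f values are {2, 4}.
For l_f = 2: m_f ∈ {m_i−1, m_i, m_i+1} ∩ [−2, 2] = {2} → 1 state.
For l_f = 4: m_f ∈ {m_i−1, m_i, m_i+1} ∩ [−4, 4] = {2, 3, 4} → 3 states.
Total: 4.

4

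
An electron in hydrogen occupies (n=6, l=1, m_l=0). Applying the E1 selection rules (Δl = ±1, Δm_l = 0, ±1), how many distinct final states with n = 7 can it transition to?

4

E1 requires Δl = ±1, so l_f ∈ {0, 2}; with 0 ≤ l_f ≤ n_f−1 = 6, the allowed l_f values are {0, 2}.
For l_f = 0: m_f ∈ {m_i−1, m_i, m_i+1} ∩ [−0, 0] = {0} → 1 state.
For l_f = 2: m_f ∈ {m_i−1, m_i, m_i+1} ∩ [−2, 2] = {-1, 0, 1} → 3 states.
Total: 4.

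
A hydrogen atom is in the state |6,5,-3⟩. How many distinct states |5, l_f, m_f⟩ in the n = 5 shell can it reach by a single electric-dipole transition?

3

E1 requires Δl = ±1, so l_f ∈ {4, 6}; with 0 ≤ l_f ≤ n_f−1 = 4, the allowed l_f values are {4}.
For l_f = 4: m_f ∈ {m_i−1, m_i, m_i+1} ∩ [−4, 4] = {-4, -3, -2} → 3 states.
Total: 3.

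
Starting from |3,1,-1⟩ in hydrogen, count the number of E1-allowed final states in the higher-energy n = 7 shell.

4

E1 requires Δl = ±1, so l_f ∈ {0, 2}; with 0 ≤ l_f ≤ n_f−1 = 6, the allowed l_f values are {0, 2}.
For l_f = 0: m_f ∈ {m_i−1, m_i, m_i+1} ∩ [−0, 0] = {0} → 1 state.
For l_f = 2: m_f ∈ {m_i−1, m_i, m_i+1} ∩ [−2, 2] = {-2, -1, 0} → 3 states.
Total: 4.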